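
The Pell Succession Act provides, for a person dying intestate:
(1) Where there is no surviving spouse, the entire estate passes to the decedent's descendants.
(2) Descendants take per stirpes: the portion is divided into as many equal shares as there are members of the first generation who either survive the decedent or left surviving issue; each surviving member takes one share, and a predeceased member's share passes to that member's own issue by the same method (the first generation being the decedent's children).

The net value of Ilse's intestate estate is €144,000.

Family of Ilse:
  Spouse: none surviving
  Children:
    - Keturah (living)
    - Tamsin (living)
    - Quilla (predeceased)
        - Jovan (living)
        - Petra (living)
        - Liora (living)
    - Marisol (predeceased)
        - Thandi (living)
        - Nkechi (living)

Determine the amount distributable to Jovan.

Jovan receives €12,000.

The entire €144,000 passes to the descendants.
That amount (€144,000) is divided into 4 shares of €36,000: Keturah and Tamsin each take €36,000; Quilla's €36,000 share passes to Quilla's issue; Marisol's €36,000 share passes to Marisol's issue.
Quilla's share (€36,000) is divided into 3 shares of €12,000: Jovan, Petra, and Liora each take €12,000.
Marisol's share (€36,000) is divided into 2 shares of €18,000: Thandi and Nkechi each take €18,000.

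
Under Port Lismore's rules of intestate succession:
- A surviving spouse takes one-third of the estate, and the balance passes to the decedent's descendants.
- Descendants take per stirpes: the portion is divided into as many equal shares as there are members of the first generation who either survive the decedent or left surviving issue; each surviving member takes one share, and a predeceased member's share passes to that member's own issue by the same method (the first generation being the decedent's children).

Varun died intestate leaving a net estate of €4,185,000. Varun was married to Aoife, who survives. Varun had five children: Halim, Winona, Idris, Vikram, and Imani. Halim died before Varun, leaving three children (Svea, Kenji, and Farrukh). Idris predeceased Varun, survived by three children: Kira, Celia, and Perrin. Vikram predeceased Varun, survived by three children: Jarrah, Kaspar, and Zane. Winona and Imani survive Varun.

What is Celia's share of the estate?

Aoife takes one-third of €4,185,000 = €1,395,000. The remaining €2,790,000 passes to the descendants.
The descendants' portion (€2,790,000) is divided into 5 shares of €558,000: Winona and Imani each take €558,000; Halim's €558,000 share passes to Halim's issue; Idris's €558,000 share passes to Idris's issue; Vikram's €558,000 share passes to Vikram's issue.
Halim's share (€558,000) is divided into 3 shares of €186,000: Svea, Kenji, and Farrukh each take €186,000.
Idris's share (€558,000) is divided into 3 shares of €186,000: Kira, Celia, and Perrin each take €186,000.
Vikram's share (€558,000) is divided into 3 shares of €186,000: Jarrah, Kaspar, and Zane each take €186,000.

Celia receives €186,000.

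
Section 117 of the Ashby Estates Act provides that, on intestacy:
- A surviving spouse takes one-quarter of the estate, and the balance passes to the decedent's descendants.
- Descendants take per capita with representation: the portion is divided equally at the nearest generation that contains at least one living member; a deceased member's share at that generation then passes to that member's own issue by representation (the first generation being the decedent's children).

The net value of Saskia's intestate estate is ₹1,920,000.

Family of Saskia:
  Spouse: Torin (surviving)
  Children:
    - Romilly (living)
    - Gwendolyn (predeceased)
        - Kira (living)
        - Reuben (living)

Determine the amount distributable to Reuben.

Torin takes one-quarter of ₹1,920,000 = ₹480,000. The remaining ₹1,440,000 passes to the descendants.
The descendants' portion (₹1,440,000) is divided into 2 shares of ₹720,000: Romilly takes ₹720,000; Gwendolyn's ₹720,000 share passes to Gwendolyn's issue.
Gwendolyn's share (₹720,000) is divided into 2 shares of ₹360,000: Kira and Reuben each take ₹360,000.

Reuben receives ₹360,000.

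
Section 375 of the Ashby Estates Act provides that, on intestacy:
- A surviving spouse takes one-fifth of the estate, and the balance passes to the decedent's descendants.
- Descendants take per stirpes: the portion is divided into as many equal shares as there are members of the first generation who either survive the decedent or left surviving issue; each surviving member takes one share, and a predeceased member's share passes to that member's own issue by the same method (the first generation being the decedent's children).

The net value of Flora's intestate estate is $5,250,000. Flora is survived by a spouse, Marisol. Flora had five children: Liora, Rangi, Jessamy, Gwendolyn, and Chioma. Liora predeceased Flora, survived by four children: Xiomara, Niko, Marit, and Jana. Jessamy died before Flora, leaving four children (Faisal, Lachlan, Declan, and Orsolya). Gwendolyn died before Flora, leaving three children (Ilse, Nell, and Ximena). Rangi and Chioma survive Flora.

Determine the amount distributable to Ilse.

Ilse receives $280,000.

Marisol takes one-fifth of $5,250,000 = $1,050,000. The remaining $4,200,000 passes to the descendants.
The descendants' portion ($4,200,000) is divided into 5 shares of $840,000: Rangi and Chioma each take $840,000; Liora's $840,000 share passes to Liora's issue; Jessamy's $840,000 share passes to Jessamy's issue; Gwendolyn's $840,000 share passes to Gwendolyn's issue.
Liora's share ($840,000) is divided into 4 shares of $210,000: Xiomara, Niko, Marit, and Jana each take $210,000.
Jessamy's share ($840,000) is divided into 4 shares of $210,000: Faisal, Lachlan, Declan, and Orsolya each take $210,000.
Gwendolyn's share ($840,000) is divided into 3 shares of $280,000: Ilse, Nell, and Ximena each take $280,000.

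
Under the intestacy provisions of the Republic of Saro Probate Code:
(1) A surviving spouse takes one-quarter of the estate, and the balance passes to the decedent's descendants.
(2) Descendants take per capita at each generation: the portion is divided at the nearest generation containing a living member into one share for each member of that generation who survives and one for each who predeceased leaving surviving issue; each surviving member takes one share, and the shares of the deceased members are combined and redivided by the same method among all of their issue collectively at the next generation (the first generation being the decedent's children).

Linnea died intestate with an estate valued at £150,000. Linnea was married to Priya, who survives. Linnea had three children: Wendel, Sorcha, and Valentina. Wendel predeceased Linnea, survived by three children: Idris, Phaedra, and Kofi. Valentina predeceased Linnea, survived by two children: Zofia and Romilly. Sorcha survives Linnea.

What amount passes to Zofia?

Priya takes one-quarter of £150,000 = £37,500. The remaining £112,500 passes to the descendants.
The descendants' portion (£112,500) is divided at the children's generation into 3 shares of £37,500. Sorcha takes £37,500. The 2 shares of the deceased (Wendel and Valentina) are combined into a pool of £75,000.
That pool (£75,000) is divided at the grandchildren's generation equally among Idris, Phaedra, Kofi, Zofia, and Romilly: £15,000 each.

Zofia receives £15,000.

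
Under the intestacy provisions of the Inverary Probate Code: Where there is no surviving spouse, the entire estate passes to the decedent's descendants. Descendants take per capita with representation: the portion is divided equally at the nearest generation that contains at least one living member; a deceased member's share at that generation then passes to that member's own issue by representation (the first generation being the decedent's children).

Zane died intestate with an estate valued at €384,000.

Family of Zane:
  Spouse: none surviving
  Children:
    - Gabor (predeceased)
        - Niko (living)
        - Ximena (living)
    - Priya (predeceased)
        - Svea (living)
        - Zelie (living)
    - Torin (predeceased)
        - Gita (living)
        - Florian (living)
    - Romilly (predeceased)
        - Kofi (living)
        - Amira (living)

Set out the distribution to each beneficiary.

The entire €384,000 passes to the descendants.
No child survives, so the initial division is made at the grandchildren's generation.
That amount (€384,000) is divided into 8 shares of €48,000: Niko, Ximena, Svea, Zelie, Gita, Florian, Kofi, and Amira each take €48,000.

Niko: €48,000; Ximena: €48,000; Svea: €48,000; Zelie: €48,000; Gita: €48,000; Florian: €48,000; Kofi: €48,000; Amira: €48,000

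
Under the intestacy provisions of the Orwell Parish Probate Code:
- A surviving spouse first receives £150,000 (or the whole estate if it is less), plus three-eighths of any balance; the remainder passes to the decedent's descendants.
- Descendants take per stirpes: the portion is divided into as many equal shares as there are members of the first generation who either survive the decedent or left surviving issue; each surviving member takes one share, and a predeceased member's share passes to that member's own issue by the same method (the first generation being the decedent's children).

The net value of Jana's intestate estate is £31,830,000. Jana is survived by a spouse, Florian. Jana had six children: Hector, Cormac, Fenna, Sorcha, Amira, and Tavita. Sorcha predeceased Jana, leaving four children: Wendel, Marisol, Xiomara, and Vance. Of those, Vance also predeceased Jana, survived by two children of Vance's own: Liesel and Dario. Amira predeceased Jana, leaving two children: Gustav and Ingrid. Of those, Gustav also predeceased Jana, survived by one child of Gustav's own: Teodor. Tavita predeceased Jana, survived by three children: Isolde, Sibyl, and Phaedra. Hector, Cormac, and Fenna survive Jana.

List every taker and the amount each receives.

Florian first takes £150,000, leaving a balance of £31,680,000. Florian then takes three-eighths of the balance (£11,880,000), for a total of £12,030,000. The remaining £19,800,000 passes to the descendants.
The descendants' portion (£19,800,000) is divided into 6 shares of £3,300,000: Hector, Cormac, and Fenna each take £3,300,000; Sorcha's £3,300,000 share passes to Sorcha's issue; Amira's £3,300,000 share passes to Amira's issue; Tavita's £3,300,000 share passes to Tavita's issue.
Sorcha's share (£3,300,000) is divided into 4 shares of £825,000: Wendel, Marisol, and Xiomara each take £825,000; Vance's £825,000 share passes to Vance's issue.
Vance's share (£825,000) is divided into 2 shares of £412,500: Liesel and Dario each take £412,500.
Amira's share (£3,300,000) is divided into 2 shares of £1,650,000: Ingrid takes £1,650,000; Gustav's £1,650,000 share passes to Gustav's issue.
Gustav's share (£1,650,000) passes entirely to Teodor.
Tavita's share (£3,300,000) is divided into 3 shares of £1,100,000: Isolde, Sibyl, and Phaedra each take £1,100,000.

Florian: £12,030,000; Hector: £3,300,000; Cormac: £3,300,000; Fenna: £3,300,000; Wendel: £825,000; Marisol: £825,000; Xiomara: £825,000; Liesel: £412,500; Dario: £412,500; Teodor: £1,650,000; Ingrid: £1,650,000; Isolde: £1,100,000; Sibyl: £1,100,000; Phaedra: £1,100,000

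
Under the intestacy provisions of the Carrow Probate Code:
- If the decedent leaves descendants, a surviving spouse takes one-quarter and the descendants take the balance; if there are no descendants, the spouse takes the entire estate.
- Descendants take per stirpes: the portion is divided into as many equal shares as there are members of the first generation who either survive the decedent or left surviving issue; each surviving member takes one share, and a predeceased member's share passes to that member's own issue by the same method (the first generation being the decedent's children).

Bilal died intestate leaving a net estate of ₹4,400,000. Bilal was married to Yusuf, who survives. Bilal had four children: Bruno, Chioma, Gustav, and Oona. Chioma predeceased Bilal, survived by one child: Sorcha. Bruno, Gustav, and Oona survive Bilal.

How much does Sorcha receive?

Yusuf takes one-quarter of ₹4,400,000 = ₹1,100,000. The remaining ₹3,300,000 passes to the descendants.
The descendants' portion (₹3,300,000) is divided into 4 shares of ₹825,000: Bruno, Gustav, and Oona each take ₹825,000; Chioma's ₹825,000 share passes to Chioma's issue.
Chioma's share (₹825,000) passes entirely to Sorcha.

Sorcha receives ₹825,000.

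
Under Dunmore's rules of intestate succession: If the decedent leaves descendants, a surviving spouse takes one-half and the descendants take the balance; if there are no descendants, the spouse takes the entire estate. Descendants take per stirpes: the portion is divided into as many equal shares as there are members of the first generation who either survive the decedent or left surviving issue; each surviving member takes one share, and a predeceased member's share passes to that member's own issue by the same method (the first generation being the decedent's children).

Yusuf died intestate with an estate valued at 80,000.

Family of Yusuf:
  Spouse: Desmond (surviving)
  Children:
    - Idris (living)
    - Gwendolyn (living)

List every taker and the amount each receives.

Desmond: 40,000; Idris: 20,000; Gwendolyn: 20,000

Desmond takes one-half of 80,000 = 40,000. The remaining 40,000 passes to the descendants.
The descendants' portion (40,000) is divided into 2 shares of 20,000: Idris and Gwendolyn each take 20,000.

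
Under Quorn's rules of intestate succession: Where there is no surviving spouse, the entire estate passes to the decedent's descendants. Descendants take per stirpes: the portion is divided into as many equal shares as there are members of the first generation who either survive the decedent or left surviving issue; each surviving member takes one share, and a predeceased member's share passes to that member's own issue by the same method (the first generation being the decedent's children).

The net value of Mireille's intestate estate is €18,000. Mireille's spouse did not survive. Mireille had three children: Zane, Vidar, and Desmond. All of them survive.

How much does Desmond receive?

Desmond receives €6,000.

The entire €18,000 passes to the descendants.
That amount (€18,000) is divided into 3 shares of €6,000: Zane, Vidar, and Desmond each take €6,000.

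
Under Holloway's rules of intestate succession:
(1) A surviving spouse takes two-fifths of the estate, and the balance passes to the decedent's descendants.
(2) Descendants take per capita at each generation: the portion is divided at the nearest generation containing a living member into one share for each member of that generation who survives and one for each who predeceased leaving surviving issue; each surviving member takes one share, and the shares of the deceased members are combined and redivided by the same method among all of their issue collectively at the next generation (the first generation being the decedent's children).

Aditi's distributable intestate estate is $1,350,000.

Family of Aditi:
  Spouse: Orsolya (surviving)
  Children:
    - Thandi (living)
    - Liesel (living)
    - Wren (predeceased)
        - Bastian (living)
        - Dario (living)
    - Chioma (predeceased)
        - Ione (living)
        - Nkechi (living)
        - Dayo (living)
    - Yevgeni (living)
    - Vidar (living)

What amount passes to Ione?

Ione receives $54,000.

Orsolya takes two-fifths of $1,350,000 = $540,000. The remaining $810,000 passes to the descendants.
The descendants' portion ($810,000) is divided at the children's generation into 6 shares of $135,000. Thandi, Liesel, Yevgeni, and Vidar each take $135,000. The 2 shares of the deceased (Wren and Chioma) are combined into a pool of $270,000.
That pool ($270,000) is divided at the grandchildren's generation equally among Bastian, Dario, Ione, Nkechi, and Dayo: $54,000 each.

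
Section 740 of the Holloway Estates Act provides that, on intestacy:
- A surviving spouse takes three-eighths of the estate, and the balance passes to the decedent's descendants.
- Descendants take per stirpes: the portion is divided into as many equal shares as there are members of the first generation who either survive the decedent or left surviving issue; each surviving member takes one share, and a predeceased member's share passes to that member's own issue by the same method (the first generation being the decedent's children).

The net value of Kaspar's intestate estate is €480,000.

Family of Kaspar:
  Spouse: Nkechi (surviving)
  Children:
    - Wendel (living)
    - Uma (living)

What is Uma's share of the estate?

Uma receives €150,000.

Nkechi takes three-eighths of €480,000 = €180,000. The remaining €300,000 passes to the descendants.
The descendants' portion (€300,000) is divided into 2 shares of €150,000: Wendel and Uma each take €150,000.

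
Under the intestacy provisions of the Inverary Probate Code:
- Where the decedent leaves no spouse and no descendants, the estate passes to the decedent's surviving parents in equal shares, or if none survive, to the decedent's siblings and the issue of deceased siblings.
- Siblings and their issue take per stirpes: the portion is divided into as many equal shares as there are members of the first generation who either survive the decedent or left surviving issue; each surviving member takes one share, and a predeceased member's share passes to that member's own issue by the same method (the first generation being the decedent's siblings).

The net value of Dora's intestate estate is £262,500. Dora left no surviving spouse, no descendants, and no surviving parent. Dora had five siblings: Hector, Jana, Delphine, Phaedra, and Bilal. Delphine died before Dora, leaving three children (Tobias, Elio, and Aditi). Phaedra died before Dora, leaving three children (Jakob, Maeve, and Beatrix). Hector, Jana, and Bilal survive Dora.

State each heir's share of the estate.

The entire £262,500 passes to the siblings and their issue.
That amount (£262,500) is divided into 5 shares of £52,500: Hector, Jana, and Bilal each take £52,500; Delphine's £52,500 share passes to Delphine's issue; Phaedra's £52,500 share passes to Phaedra's issue.
Delphine's share (£52,500) is divided into 3 shares of £17,500: Tobias, Elio, and Aditi each take £17,500.
Phaedra's share (£52,500) is divided into 3 shares of £17,500: Jakob, Maeve, and Beatrix each take £17,500.

Hector: £52,500; Jana: £52,500; Tobias: £17,500; Elio: £17,500; Aditi: £17,500; Jakob: £17,500; Maeve: £17,500; Beatrix: £17,500; Bilal: £52,500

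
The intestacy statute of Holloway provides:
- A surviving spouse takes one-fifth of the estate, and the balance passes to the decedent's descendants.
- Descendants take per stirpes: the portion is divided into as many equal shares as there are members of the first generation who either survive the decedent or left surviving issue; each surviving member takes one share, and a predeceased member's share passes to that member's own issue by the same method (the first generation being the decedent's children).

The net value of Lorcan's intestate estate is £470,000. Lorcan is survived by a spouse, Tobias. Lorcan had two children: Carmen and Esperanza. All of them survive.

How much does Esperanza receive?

Esperanza receives £188,000.

Tobias takes one-fifth of £470,000 = £94,000. The remaining £376,000 passes to the descendants.
The descendants' portion (£376,000) is divided into 2 shares of £188,000: Carmen and Esperanza each take £188,000.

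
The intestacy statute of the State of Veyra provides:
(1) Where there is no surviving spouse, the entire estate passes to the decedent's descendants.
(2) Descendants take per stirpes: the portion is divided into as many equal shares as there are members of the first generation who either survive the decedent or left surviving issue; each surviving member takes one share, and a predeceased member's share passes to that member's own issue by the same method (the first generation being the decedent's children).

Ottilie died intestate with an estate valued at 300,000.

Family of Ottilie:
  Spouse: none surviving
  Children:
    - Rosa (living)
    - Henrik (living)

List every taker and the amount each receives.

Rosa: 150,000; Henrik: 150,000

The entire 300,000 passes to the descendants.
That amount (300,000) is divided into 2 shares of 150,000: Rosa and Henrik each take 150,000.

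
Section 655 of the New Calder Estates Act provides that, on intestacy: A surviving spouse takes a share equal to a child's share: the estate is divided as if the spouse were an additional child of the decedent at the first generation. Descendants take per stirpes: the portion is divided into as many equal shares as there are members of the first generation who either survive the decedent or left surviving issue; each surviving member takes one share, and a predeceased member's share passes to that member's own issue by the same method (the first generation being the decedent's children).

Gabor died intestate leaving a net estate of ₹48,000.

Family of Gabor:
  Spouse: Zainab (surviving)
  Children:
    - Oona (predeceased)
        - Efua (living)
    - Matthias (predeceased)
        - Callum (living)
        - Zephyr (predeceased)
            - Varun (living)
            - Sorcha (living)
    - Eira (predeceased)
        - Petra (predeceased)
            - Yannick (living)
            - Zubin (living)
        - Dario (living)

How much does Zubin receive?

Zubin receives ₹3,000.

The spouse counts as an additional share at the children's level, so there are 4 primary shares of ₹12,000. Zainab takes one such share (₹12,000).
The children's combined portion (₹36,000) is divided into 3 shares of ₹12,000: Oona's ₹12,000 share passes to Oona's issue; Matthias's ₹12,000 share passes to Matthias's issue; Eira's ₹12,000 share passes to Eira's issue.
Oona's share (₹12,000) passes entirely to Efua.
Matthias's share (₹12,000) is divided into 2 shares of ₹6,000: Callum takes ₹6,000; Zephyr's ₹6,000 share passes to Zephyr's issue.
Zephyr's share (₹6,000) is divided into 2 shares of ₹3,000: Varun and Sorcha each take ₹3,000.
Eira's share (₹12,000) is divided into 2 shares of ₹6,000: Dario takes ₹6,000; Petra's ₹6,000 share passes to Petra's issue.
Petra's share (₹6,000) is divided into 2 shares of ₹3,000: Yannick and Zubin each take ₹3,000.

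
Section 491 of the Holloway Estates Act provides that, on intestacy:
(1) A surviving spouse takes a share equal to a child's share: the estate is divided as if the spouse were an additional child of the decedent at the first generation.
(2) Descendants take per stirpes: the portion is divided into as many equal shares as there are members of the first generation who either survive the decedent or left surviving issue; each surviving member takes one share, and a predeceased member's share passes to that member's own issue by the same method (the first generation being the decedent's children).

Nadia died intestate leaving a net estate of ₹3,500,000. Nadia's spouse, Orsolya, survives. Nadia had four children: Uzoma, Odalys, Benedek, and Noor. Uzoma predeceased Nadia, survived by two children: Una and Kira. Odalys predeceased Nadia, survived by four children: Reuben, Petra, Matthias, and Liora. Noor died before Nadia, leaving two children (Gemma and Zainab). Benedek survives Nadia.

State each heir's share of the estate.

The spouse counts as an additional share at the children's level, so there are 5 primary shares of ₹700,000. Orsolya takes one such share (₹700,000).
The children's combined portion (₹2,800,000) is divided into 4 shares of ₹700,000: Benedek takes ₹700,000; Uzoma's ₹700,000 share passes to Uzoma's issue; Odalys's ₹700,000 share passes to Odalys's issue; Noor's ₹700,000 share passes to Noor's issue.
Uzoma's share (₹700,000) is divided into 2 shares of ₹350,000: Una and Kira each take ₹350,000.
Odalys's share (₹700,000) is divided into 4 shares of ₹175,000: Reuben, Petra, Matthias, and Liora each take ₹175,000.
Noor's share (₹700,000) is divided into 2 shares of ₹350,000: Gemma and Zainab each take ₹350,000.

Orsolya: ₹700,000; Una: ₹350,000; Kira: ₹350,000; Reuben: ₹175,000; Petra: ₹175,000; Matthias: ₹175,000; Liora: ₹175,000; Benedek: ₹700,000; Gemma: ₹350,000; Zainab: ₹350,000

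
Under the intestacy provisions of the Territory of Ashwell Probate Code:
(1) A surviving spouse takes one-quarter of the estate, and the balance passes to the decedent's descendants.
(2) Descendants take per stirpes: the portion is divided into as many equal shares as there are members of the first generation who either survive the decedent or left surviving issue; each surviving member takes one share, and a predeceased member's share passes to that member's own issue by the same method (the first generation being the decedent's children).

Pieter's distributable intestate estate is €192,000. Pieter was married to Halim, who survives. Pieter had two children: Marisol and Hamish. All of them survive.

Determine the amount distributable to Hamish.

Halim takes one-quarter of €192,000 = €48,000. The remaining €144,000 passes to the descendants.
The descendants' portion (€144,000) is divided into 2 shares of €72,000: Marisol and Hamish each take €72,000.

Hamish receives €72,000.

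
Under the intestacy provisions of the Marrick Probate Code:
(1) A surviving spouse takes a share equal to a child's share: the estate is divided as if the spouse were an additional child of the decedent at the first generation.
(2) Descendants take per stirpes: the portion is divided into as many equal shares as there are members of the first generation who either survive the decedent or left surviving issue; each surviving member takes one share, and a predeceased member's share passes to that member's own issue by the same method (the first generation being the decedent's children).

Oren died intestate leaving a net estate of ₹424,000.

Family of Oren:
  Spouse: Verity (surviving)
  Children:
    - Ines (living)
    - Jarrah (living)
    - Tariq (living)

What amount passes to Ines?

The spouse counts as an additional share at the children's level, so there are 4 primary shares of ₹106,000. Verity takes one such share (₹106,000).
The children's combined portion (₹318,000) is divided into 3 shares of ₹106,000: Ines, Jarrah, and Tariq each take ₹106,000.

Ines receives ₹106,000.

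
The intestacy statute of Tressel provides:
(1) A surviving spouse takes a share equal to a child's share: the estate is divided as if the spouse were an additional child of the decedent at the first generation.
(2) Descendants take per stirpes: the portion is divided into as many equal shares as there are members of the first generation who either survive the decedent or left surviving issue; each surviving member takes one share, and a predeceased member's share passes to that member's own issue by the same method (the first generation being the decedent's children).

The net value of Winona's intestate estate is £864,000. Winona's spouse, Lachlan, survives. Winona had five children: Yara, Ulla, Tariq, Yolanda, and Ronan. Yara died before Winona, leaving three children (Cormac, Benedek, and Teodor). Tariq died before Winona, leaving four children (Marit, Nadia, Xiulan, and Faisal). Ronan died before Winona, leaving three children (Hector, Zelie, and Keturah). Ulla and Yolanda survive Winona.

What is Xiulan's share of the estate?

The spouse counts as an additional share at the children's level, so there are 6 primary shares of £144,000. Lachlan takes one such share (£144,000).
The children's combined portion (£720,000) is divided into 5 shares of £144,000: Ulla and Yolanda each take £144,000; Yara's £144,000 share passes to Yara's issue; Tariq's £144,000 share passes to Tariq's issue; Ronan's £144,000 share passes to Ronan's issue.
Yara's share (£144,000) is divided into 3 shares of £48,000: Cormac, Benedek, and Teodor each take £48,000.
Tariq's share (£144,000) is divided into 4 shares of £36,000: Marit, Nadia, Xiulan, and Faisal each take £36,000.
Ronan's share (£144,000) is divided into 3 shares of £48,000: Hector, Zelie, and Keturah each take £48,000.

Xiulan receives £36,000.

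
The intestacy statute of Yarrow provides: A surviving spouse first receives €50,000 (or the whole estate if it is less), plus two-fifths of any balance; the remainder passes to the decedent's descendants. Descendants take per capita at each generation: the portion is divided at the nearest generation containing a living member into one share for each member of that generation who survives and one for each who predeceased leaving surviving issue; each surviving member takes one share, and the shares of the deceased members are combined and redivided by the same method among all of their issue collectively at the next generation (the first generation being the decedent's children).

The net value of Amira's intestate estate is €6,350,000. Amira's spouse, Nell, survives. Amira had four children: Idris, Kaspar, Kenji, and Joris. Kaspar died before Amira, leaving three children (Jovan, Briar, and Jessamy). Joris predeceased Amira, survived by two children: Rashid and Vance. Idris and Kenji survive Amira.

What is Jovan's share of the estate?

Nell first takes €50,000, leaving a balance of €6,300,000. Nell then takes two-fifths of the balance (€2,520,000), for a total of €2,570,000. The remaining €3,780,000 passes to the descendants.
The descendants' portion (€3,780,000) is divided at the children's generation into 4 shares of €945,000. Idris and Kenji each take €945,000. The 2 shares of the deceased (Kaspar and Joris) are combined into a pool of €1,890,000.
That pool (€1,890,000) is divided at the grandchildren's generation equally among Jovan, Briar, Jessamy, Rashid, and Vance: €378,000 each.

Jovan receives €378,000.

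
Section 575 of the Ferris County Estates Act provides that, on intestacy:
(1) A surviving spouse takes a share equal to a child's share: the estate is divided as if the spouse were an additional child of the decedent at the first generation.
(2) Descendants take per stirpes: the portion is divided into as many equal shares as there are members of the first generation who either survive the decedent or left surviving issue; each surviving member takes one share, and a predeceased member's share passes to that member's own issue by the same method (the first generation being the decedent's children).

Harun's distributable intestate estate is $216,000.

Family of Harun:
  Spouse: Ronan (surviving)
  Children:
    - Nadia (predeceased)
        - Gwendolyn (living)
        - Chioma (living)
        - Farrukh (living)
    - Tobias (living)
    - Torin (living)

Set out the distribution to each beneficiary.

Ronan: $54,000; Gwendolyn: $18,000; Chioma: $18,000; Farrukh: $18,000; Tobias: $54,000; Torin: $54,000

The spouse counts as an additional share at the children's level, so there are 4 primary shares of $54,000. Ronan takes one such share ($54,000).
The children's combined portion ($162,000) is divided into 3 shares of $54,000: Tobias and Torin each take $54,000; Nadia's $54,000 share passes to Nadia's issue.
Nadia's share ($54,000) is divided into 3 shares of $18,000: Gwendolyn, Chioma, and Farrukh each take $18,000.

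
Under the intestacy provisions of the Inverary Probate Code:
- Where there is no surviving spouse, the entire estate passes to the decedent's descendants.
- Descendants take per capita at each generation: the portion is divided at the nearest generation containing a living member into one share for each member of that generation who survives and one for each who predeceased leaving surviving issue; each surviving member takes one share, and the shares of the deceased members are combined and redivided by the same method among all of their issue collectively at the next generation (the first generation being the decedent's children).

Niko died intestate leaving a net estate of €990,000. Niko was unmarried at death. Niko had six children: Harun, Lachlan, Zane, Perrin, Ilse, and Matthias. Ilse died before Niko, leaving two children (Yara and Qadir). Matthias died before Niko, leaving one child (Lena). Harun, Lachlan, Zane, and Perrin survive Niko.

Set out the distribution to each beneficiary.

The entire €990,000 passes to the descendants.
That amount (€990,000) is divided at the children's generation into 6 shares of €165,000. Harun, Lachlan, Zane, and Perrin each take €165,000. The 2 shares of the deceased (Ilse and Matthias) are combined into a pool of €330,000.
That pool (€330,000) is divided at the grandchildren's generation equally among Yara, Qadir, and Lena: €110,000 each.

Harun: €165,000; Lachlan: €165,000; Zane: €165,000; Perrin: €165,000; Yara: €110,000; Qadir: €110,000; Lena: €110,000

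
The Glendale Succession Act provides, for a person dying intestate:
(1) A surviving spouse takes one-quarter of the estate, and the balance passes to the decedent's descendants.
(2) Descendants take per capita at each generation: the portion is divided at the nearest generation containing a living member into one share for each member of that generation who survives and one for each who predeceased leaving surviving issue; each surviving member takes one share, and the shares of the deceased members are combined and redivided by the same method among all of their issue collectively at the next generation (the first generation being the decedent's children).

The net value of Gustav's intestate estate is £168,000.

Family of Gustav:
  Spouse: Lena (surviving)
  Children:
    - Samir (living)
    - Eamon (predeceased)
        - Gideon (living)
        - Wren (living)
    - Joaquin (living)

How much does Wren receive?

Wren receives £21,000.

Lena takes one-quarter of £168,000 = £42,000. The remaining £126,000 passes to the descendants.
The descendants' portion (£126,000) is divided at the children's generation into 3 shares of £42,000. Samir and Joaquin each take £42,000. The remaining share for the deceased Eamon (£42,000) is carried to the next generation.
That pool (£42,000) is divided at the grandchildren's generation equally among Gideon and Wren: £21,000 each.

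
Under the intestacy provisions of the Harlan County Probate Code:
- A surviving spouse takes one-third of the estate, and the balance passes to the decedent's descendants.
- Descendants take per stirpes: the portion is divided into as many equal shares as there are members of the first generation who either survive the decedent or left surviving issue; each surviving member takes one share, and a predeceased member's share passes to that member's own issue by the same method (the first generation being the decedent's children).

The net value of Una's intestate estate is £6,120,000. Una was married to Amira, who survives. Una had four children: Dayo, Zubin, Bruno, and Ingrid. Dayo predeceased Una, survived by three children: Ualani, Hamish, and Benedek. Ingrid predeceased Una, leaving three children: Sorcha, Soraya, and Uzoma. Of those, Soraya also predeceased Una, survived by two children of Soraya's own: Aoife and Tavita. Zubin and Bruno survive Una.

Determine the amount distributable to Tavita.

Amira takes one-third of £6,120,000 = £2,040,000. The remaining £4,080,000 passes to the descendants.
The descendants' portion (£4,080,000) is divided into 4 shares of £1,020,000: Zubin and Bruno each take £1,020,000; Dayo's £1,020,000 share passes to Dayo's issue; Ingrid's £1,020,000 share passes to Ingrid's issue.
Dayo's share (£1,020,000) is divided into 3 shares of £340,000: Ualani, Hamish, and Benedek each take £340,000.
Ingrid's share (£1,020,000) is divided into 3 shares of £340,000: Sorcha and Uzoma each take £340,000; Soraya's £340,000 share passes to Soraya's issue.
Soraya's share (£340,000) is divided into 2 shares of £170,000: Aoife and Tavita each take £170,000.

Tavita receives £170,000.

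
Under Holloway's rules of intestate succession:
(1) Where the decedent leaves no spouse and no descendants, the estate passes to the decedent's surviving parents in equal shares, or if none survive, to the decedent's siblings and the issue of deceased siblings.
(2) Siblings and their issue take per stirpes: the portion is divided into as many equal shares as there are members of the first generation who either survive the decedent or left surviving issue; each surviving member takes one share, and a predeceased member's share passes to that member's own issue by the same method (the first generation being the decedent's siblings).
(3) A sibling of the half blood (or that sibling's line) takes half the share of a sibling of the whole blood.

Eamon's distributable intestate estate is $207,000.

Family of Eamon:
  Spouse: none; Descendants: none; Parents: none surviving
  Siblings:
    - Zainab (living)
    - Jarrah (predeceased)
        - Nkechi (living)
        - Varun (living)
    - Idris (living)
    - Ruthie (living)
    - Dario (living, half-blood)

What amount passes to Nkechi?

Nkechi receives $23,000.

The entire $207,000 passes to the siblings and their issue.
Counting each half-blood sibling's line as half a unit, there are 9/2 units in $207,000, so one unit is $46,000. Whole-blood lines (Zainab, Jarrah, Idris, and Ruthie) take $46,000 each; half-blood lines (Dario) take $23,000 each.
Jarrah's share ($46,000) is divided into 2 shares of $23,000: Nkechi and Varun each take $23,000.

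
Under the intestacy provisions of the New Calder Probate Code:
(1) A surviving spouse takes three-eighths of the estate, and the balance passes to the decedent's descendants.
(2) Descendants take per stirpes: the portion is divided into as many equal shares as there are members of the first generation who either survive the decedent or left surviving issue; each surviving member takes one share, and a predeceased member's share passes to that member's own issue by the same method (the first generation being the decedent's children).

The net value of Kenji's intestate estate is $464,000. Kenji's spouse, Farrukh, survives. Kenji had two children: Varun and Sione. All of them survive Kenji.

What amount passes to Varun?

Varun receives $145,000.

Farrukh takes three-eighths of $464,000 = $174,000. The remaining $290,000 passes to the descendants.
The descendants' portion ($290,000) is divided into 2 shares of $145,000: Varun and Sione each take $145,000.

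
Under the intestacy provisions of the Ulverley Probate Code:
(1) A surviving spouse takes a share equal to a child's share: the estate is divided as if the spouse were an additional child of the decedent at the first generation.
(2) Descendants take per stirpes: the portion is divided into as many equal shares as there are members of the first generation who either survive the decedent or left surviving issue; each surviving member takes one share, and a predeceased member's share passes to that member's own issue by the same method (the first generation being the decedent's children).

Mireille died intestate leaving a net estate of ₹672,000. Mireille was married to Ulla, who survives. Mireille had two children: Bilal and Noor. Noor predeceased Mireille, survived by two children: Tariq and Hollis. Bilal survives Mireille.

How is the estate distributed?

The spouse counts as an additional share at the children's level, so there are 3 primary shares of ₹224,000. Ulla takes one such share (₹224,000).
The children's combined portion (₹448,000) is divided into 2 shares of ₹224,000: Bilal takes ₹224,000; Noor's ₹224,000 share passes to Noor's issue.
Noor's share (₹224,000) is divided into 2 shares of ₹112,000: Tariq and Hollis each take ₹112,000.

Ulla: ₹224,000; Bilal: ₹224,000; Tariq: ₹112,000; Hollis: ₹112,000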